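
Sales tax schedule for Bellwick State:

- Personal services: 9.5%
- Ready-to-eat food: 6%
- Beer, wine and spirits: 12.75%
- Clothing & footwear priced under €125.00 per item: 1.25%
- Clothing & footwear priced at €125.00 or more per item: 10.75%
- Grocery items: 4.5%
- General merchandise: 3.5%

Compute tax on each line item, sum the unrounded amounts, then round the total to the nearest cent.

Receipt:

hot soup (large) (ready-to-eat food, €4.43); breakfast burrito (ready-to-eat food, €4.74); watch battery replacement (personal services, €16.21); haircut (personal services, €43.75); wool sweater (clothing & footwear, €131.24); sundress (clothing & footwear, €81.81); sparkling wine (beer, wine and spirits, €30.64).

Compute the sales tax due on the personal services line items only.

€5.70

Watch battery replacement €16.21: personal services → 9.5% → €1.53995
Haircut €43.75: personal services → 9.5% → €4.15625
Tax on personal services: unrounded sum = €5.6962 → €5.70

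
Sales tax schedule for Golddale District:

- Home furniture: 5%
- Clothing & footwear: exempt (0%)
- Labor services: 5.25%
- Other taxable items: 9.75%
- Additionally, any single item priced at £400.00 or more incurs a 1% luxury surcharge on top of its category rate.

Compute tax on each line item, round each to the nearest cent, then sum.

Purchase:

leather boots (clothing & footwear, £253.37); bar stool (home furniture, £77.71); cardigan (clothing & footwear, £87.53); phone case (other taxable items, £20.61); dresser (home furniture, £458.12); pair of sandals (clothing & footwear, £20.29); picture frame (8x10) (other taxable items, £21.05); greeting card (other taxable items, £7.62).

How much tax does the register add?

£36.18

Leather boots £253.37: clothing & footwear → 0% → £0.00
Bar stool £77.71: home furniture → 5% → £3.89
Cardigan £87.53: clothing & footwear → 0% → £0.00
Phone case £20.61: other taxable items → 9.75% → £2.01
Dresser £458.12: home furniture → 5% + 1% surcharge = 6% → £27.49
Pair of sandals £20.29: clothing & footwear → 0% → £0.00
Picture frame (8x10) £21.05: other taxable items → 9.75% → £2.05
Greeting card £7.62: other taxable items → 9.75% → £0.74
Total tax = £3.89 + £2.01 + £27.49 + £2.05 + £0.74 = £36.18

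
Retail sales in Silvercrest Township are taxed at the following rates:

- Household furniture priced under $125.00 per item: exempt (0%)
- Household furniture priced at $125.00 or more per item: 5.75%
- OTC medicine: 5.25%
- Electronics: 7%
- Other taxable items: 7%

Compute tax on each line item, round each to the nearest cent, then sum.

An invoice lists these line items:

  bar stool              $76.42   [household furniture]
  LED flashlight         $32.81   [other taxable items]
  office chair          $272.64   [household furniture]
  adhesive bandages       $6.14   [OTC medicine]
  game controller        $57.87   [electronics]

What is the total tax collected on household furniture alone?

$15.68

Bar stool $76.42: household furniture, under $125.00 → 0% → $0.00
Office chair $272.64: household furniture, $125.00 or more → 5.75% → $15.68
Tax on household furniture = $0.00 + $15.68 = $15.68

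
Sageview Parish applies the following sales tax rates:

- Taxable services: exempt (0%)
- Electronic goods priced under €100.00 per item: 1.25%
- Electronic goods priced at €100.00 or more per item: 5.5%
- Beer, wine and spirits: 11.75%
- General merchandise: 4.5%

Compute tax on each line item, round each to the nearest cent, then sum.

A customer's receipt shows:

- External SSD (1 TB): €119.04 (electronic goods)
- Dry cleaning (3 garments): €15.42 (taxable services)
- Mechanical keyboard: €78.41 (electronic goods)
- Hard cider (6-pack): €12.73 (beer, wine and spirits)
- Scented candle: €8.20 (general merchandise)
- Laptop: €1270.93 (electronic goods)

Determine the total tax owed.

€79.30

External SSD (1 TB) €119.04: electronic goods, €100.00 or more → 5.5% → €6.55
Dry cleaning (3 garments) €15.42: taxable services → 0% → €0.00
Mechanical keyboard €78.41: electronic goods, under €100.00 → 1.25% → €0.98
Hard cider (6-pack) €12.73: beer, wine and spirits → 11.75% → €1.50
Scented candle €8.20: general merchandise → 4.5% → €0.37
Laptop €1270.93: electronic goods, €100.00 or more → 5.5% → €69.90
Total tax = €6.55 + €0.98 + €1.50 + €0.37 + €69.90 = €79.30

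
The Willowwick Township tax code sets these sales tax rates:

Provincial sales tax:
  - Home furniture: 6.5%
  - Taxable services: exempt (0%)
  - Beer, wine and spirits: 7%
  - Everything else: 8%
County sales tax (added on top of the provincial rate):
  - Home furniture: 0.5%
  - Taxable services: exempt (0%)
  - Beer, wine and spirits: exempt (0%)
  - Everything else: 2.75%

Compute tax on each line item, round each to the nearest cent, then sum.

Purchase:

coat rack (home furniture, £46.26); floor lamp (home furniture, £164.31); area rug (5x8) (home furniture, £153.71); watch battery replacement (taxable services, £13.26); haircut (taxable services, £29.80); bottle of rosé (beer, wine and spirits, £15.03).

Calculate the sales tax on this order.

£26.55

Coat rack £46.26: home furniture → 6.5% + 0.5% county = 7% → £3.24
Floor lamp £164.31: home furniture → 6.5% + 0.5% county = 7% → £11.50
Area rug (5x8) £153.71: home furniture → 6.5% + 0.5% county = 7% → £10.76
Watch battery replacement £13.26: taxable services → 0% + 0% county = 0% → £0.00
Haircut £29.80: taxable services → 0% + 0% county = 0% → £0.00
Bottle of rosé £15.03: beer, wine and spirits → 7% + 0% county = 7% → £1.05
Total tax = £3.24 + £11.50 + £10.76 + £1.05 = £26.55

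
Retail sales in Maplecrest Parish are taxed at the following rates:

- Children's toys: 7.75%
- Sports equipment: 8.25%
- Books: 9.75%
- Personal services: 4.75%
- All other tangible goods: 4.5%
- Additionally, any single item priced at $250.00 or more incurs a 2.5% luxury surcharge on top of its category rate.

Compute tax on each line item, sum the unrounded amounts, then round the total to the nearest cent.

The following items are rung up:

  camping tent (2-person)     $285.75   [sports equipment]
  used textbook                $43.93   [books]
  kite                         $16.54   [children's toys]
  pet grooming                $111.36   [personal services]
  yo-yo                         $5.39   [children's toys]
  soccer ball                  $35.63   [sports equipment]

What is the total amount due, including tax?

$543.53

Camping tent (2-person) $285.75: sports equipment → 8.25% + 2.5% surcharge = 10.75% → $30.718125
Used textbook $43.93: books → 9.75% → $4.283175
Kite $16.54: children's toys → 7.75% → $1.28185
Pet grooming $111.36: personal services → 4.75% → $5.2896
Yo-yo $5.39: children's toys → 7.75% → $0.417725
Soccer ball $35.63: sports equipment → 8.25% → $2.939475
Subtotal = $498.60; unrounded tax = $44.92995 → $44.93; total due = $543.53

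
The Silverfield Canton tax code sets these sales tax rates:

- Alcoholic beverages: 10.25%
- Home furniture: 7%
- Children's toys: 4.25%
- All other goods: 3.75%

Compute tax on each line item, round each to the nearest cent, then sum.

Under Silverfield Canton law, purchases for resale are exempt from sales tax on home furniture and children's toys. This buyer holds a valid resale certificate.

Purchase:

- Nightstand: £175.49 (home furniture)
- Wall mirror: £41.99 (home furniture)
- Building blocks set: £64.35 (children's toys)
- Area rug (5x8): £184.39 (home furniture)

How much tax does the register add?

Nightstand £175.49: home furniture, buyer-exempt → 0% → £0.00
Wall mirror £41.99: home furniture, buyer-exempt → 0% → £0.00
Building blocks set £64.35: children's toys, buyer-exempt → 0% → £0.00
Area rug (5x8) £184.39: home furniture, buyer-exempt → 0% → £0.00
Total tax = £0.00

£0.00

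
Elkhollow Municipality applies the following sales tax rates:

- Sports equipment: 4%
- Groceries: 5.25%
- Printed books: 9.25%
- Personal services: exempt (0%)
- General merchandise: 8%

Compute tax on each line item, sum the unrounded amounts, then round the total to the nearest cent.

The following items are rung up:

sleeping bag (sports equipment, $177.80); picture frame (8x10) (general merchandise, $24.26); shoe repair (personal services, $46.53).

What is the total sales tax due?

$9.05

Sleeping bag $177.80: sports equipment → 4% → $7.112
Picture frame (8x10) $24.26: general merchandise → 8% → $1.9408
Shoe repair $46.53: personal services → 0% → $0.00
Unrounded tax sum = $9.0528 → $9.05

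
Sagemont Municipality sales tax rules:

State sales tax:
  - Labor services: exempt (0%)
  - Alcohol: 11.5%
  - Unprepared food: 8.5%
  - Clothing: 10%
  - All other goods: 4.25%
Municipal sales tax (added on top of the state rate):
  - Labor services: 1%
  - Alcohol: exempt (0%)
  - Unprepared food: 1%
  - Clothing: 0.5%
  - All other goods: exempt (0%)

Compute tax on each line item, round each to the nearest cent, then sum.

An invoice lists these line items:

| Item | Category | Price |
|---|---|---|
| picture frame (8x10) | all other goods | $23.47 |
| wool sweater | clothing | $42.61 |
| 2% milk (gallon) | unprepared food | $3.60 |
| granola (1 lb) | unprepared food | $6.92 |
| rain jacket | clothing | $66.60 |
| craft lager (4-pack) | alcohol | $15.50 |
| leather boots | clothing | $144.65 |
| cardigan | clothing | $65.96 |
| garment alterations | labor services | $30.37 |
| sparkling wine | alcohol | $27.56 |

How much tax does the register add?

Picture frame (8x10) $23.47: all other goods → 4.25% + 0% municipal = 4.25% → $1.00
Wool sweater $42.61: clothing → 10% + 0.5% municipal = 10.5% → $4.47
2% milk (gallon) $3.60: unprepared food → 8.5% + 1% municipal = 9.5% → $0.34
Granola (1 lb) $6.92: unprepared food → 8.5% + 1% municipal = 9.5% → $0.66
Rain jacket $66.60: clothing → 10% + 0.5% municipal = 10.5% → $6.99
Craft lager (4-pack) $15.50: alcohol → 11.5% + 0% municipal = 11.5% → $1.78
Leather boots $144.65: clothing → 10% + 0.5% municipal = 10.5% → $15.19
Cardigan $65.96: clothing → 10% + 0.5% municipal = 10.5% → $6.93
Garment alterations $30.37: labor services → 0% + 1% municipal = 1% → $0.30
Sparkling wine $27.56: alcohol → 11.5% + 0% municipal = 11.5% → $3.17
Total tax = $1.00 + $4.47 + $0.34 + $0.66 + $6.99 + $1.78 + $15.19 + $6.93 + $0.30 + $3.17 = $40.83

$40.83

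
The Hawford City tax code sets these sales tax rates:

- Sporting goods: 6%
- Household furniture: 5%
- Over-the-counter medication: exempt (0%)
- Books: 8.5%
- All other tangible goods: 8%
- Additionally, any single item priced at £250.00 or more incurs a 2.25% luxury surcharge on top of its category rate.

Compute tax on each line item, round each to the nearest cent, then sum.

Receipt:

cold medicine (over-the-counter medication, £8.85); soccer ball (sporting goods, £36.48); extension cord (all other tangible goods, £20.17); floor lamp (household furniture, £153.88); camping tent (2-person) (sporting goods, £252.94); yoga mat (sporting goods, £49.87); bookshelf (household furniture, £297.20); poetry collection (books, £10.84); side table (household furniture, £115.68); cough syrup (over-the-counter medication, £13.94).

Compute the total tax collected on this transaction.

Cold medicine £8.85: over-the-counter medication → 0% → £0.00
Soccer ball £36.48: sporting goods → 6% → £2.19
Extension cord £20.17: all other tangible goods → 8% → £1.61
Floor lamp £153.88: household furniture → 5% → £7.69
Camping tent (2-person) £252.94: sporting goods → 6% + 2.25% surcharge = 8.25% → £20.87
Yoga mat £49.87: sporting goods → 6% → £2.99
Bookshelf £297.20: household furniture → 5% + 2.25% surcharge = 7.25% → £21.55
Poetry collection £10.84: books → 8.5% → £0.92
Side table £115.68: household furniture → 5% → £5.78
Cough syrup £13.94: over-the-counter medication → 0% → £0.00
Total tax = £2.19 + £1.61 + £7.69 + £20.87 + £2.99 + £21.55 + £0.92 + £5.78 = £63.60

£63.60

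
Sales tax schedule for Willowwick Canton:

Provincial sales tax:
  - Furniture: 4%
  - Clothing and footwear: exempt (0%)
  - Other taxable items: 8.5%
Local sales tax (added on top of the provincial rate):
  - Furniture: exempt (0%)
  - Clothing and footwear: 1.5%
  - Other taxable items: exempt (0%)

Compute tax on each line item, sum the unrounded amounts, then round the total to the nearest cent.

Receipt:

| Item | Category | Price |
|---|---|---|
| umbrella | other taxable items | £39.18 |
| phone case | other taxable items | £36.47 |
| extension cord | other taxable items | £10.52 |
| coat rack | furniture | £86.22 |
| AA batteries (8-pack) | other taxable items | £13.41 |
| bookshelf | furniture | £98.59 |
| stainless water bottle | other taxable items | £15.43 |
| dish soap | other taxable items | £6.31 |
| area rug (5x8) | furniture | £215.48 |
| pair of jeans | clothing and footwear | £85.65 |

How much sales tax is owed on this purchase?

Umbrella £39.18: other taxable items → 8.5% + 0% local = 8.5% → £3.3303
Phone case £36.47: other taxable items → 8.5% + 0% local = 8.5% → £3.09995
Extension cord £10.52: other taxable items → 8.5% + 0% local = 8.5% → £0.8942
Coat rack £86.22: furniture → 4% + 0% local = 4% → £3.4488
AA batteries (8-pack) £13.41: other taxable items → 8.5% + 0% local = 8.5% → £1.13985
Bookshelf £98.59: furniture → 4% + 0% local = 4% → £3.9436
Stainless water bottle £15.43: other taxable items → 8.5% + 0% local = 8.5% → £1.31155
Dish soap £6.31: other taxable items → 8.5% + 0% local = 8.5% → £0.53635
Area rug (5x8) £215.48: furniture → 4% + 0% local = 4% → £8.6192
Pair of jeans £85.65: clothing and footwear → 0% + 1.5% local = 1.5% → £1.28475
Unrounded tax sum = £27.60855 → £27.61

£27.61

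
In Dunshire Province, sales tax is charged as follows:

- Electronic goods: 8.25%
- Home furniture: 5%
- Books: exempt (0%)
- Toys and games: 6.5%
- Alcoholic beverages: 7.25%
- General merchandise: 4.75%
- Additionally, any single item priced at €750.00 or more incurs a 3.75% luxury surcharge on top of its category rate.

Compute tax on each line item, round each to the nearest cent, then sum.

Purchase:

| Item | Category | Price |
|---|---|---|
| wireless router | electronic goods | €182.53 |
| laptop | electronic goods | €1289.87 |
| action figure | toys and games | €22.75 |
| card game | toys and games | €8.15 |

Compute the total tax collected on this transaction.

Wireless router €182.53: electronic goods → 8.25% → €15.06
Laptop €1289.87: electronic goods → 8.25% + 3.75% surcharge = 12% → €154.78
Action figure €22.75: toys and games → 6.5% → €1.48
Card game €8.15: toys and games → 6.5% → €0.53
Total tax = €15.06 + €154.78 + €1.48 + €0.53 = €171.85

€171.85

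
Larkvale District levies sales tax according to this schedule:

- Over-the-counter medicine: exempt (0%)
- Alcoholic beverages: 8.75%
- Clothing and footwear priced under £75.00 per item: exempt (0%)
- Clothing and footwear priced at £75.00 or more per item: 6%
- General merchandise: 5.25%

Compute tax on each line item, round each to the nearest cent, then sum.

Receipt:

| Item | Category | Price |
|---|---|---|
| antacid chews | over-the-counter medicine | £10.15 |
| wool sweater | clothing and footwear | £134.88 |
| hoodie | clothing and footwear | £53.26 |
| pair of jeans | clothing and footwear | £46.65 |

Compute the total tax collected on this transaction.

Antacid chews £10.15: over-the-counter medicine → 0% → £0.00
Wool sweater £134.88: clothing and footwear, £75.00 or more → 6% → £8.09
Hoodie £53.26: clothing and footwear, under £75.00 → 0% → £0.00
Pair of jeans £46.65: clothing and footwear, under £75.00 → 0% → £0.00
Total tax = £8.09

£8.09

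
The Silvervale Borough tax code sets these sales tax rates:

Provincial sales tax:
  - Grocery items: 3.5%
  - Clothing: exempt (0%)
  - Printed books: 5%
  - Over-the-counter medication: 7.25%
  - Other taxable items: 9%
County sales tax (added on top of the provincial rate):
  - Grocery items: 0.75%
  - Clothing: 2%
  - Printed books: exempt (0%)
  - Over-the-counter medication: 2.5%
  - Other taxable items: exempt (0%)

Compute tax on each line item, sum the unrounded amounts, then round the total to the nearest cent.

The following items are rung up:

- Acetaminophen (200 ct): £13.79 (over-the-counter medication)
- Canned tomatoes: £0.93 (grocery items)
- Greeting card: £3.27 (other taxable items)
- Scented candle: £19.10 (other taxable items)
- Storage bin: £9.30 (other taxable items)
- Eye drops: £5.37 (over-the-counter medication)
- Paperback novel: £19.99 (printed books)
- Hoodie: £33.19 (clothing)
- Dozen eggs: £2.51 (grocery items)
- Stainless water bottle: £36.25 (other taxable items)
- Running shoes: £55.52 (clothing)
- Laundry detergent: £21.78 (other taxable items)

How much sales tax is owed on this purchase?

Acetaminophen (200 ct) £13.79: over-the-counter medication → 7.25% + 2.5% county = 9.75% → £1.344525
Canned tomatoes £0.93: grocery items → 3.5% + 0.75% county = 4.25% → £0.039525
Greeting card £3.27: other taxable items → 9% + 0% county = 9% → £0.2943
Scented candle £19.10: other taxable items → 9% + 0% county = 9% → £1.719
Storage bin £9.30: other taxable items → 9% + 0% county = 9% → £0.837
Eye drops £5.37: over-the-counter medication → 7.25% + 2.5% county = 9.75% → £0.523575
Paperback novel £19.99: printed books → 5% + 0% county = 5% → £0.9995
Hoodie £33.19: clothing → 0% + 2% county = 2% → £0.6638
Dozen eggs £2.51: grocery items → 3.5% + 0.75% county = 4.25% → £0.106675
Stainless water bottle £36.25: other taxable items → 9% + 0% county = 9% → £3.2625
Running shoes £55.52: clothing → 0% + 2% county = 2% → £1.1104
Laundry detergent £21.78: other taxable items → 9% + 0% county = 9% → £1.9602
Unrounded tax sum = £12.861 → £12.86

£12.86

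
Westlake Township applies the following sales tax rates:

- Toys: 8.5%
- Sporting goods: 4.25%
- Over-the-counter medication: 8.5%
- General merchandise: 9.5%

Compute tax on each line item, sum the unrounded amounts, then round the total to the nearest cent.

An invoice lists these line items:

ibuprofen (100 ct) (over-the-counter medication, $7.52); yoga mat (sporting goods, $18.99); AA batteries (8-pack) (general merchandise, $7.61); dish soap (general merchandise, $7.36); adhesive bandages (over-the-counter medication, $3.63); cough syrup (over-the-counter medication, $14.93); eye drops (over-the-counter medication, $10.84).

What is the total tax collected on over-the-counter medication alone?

$3.14

Ibuprofen (100 ct) $7.52: over-the-counter medication → 8.5% → $0.6392
Adhesive bandages $3.63: over-the-counter medication → 8.5% → $0.30855
Cough syrup $14.93: over-the-counter medication → 8.5% → $1.26905
Eye drops $10.84: over-the-counter medication → 8.5% → $0.9214
Tax on over-the-counter medication: unrounded sum = $3.1382 → $3.14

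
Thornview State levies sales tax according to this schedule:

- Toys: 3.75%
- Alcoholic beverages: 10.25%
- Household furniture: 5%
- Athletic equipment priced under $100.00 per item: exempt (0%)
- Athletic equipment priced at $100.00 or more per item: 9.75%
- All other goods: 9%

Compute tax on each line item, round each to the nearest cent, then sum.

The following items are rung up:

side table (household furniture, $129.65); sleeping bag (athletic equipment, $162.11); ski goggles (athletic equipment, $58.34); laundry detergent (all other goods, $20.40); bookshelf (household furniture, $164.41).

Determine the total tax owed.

Side table $129.65: household furniture → 5% → $6.48
Sleeping bag $162.11: athletic equipment, $100.00 or more → 9.75% → $15.81
Ski goggles $58.34: athletic equipment, under $100.00 → 0% → $0.00
Laundry detergent $20.40: all other goods → 9% → $1.84
Bookshelf $164.41: household furniture → 5% → $8.22
Total tax = $6.48 + $15.81 + $1.84 + $8.22 = $32.35

$32.35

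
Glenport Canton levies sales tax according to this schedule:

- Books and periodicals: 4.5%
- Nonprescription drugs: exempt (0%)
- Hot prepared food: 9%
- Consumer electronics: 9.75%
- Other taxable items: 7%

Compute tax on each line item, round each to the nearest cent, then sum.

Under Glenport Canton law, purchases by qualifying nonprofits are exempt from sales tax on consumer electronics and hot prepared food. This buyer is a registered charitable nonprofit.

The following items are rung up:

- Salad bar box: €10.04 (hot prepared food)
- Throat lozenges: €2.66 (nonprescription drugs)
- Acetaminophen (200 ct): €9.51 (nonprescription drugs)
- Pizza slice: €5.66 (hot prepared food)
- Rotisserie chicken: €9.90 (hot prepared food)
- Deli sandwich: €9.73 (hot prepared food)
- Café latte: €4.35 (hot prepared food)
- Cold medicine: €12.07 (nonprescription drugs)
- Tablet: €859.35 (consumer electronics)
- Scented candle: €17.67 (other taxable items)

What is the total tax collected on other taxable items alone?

€1.24

Scented candle €17.67: other taxable items → 7% → €1.24
Tax on other taxable items = €1.24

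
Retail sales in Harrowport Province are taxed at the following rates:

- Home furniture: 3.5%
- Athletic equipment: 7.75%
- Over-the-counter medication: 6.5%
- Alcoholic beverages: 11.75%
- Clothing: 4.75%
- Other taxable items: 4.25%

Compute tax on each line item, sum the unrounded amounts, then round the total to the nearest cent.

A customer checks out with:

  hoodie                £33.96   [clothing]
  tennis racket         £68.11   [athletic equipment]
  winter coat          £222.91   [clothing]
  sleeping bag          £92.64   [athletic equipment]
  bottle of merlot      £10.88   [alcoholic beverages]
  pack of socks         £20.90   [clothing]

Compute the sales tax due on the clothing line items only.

Hoodie £33.96: clothing → 4.75% → £1.6131
Winter coat £222.91: clothing → 4.75% → £10.588225
Pack of socks £20.90: clothing → 4.75% → £0.99275
Tax on clothing: unrounded sum = £13.194075 → £13.19

£13.19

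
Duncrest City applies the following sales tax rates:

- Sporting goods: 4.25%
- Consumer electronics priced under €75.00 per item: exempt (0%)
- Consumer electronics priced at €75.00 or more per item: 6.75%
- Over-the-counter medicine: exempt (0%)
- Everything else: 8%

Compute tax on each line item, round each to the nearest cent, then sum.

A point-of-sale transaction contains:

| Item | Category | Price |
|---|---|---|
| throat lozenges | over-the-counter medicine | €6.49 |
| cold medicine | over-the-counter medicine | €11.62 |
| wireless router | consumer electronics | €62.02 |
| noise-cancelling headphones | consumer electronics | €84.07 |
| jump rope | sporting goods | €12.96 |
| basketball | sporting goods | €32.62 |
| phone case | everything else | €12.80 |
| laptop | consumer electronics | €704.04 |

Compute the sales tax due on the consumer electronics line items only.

€53.19

Wireless router €62.02: consumer electronics, under €75.00 → 0% → €0.00
Noise-cancelling headphones €84.07: consumer electronics, €75.00 or more → 6.75% → €5.67
Laptop €704.04: consumer electronics, €75.00 or more → 6.75% → €47.52
Tax on consumer electronics = €0.00 + €5.67 + €47.52 = €53.19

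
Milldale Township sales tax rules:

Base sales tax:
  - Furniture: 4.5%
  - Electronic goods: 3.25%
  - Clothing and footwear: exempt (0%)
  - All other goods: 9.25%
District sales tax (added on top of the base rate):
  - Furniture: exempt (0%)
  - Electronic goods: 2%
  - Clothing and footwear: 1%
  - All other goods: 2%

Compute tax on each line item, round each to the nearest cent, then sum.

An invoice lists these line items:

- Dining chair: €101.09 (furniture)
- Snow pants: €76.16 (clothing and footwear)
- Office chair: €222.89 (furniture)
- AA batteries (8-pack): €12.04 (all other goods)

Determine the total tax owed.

Dining chair €101.09: furniture → 4.5% + 0% district = 4.5% → €4.55
Snow pants €76.16: clothing and footwear → 0% + 1% district = 1% → €0.76
Office chair €222.89: furniture → 4.5% + 0% district = 4.5% → €10.03
AA batteries (8-pack) €12.04: all other goods → 9.25% + 2% district = 11.25% → €1.35
Total tax = €4.55 + €0.76 + €10.03 + €1.35 = €16.69

€16.69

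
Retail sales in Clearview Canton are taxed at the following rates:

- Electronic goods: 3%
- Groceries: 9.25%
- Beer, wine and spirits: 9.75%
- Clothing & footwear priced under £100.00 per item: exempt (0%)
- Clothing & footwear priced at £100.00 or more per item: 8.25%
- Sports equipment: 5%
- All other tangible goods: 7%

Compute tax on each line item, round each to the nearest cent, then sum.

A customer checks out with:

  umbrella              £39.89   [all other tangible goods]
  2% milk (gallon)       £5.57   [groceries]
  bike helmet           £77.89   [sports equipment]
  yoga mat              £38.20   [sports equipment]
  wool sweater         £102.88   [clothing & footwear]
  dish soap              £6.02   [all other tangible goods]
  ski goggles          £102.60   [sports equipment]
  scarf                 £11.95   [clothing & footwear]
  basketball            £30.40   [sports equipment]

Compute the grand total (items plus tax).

£440.07

Umbrella £39.89: all other tangible goods → 7% → £2.79
2% milk (gallon) £5.57: groceries → 9.25% → £0.52
Bike helmet £77.89: sports equipment → 5% → £3.89
Yoga mat £38.20: sports equipment → 5% → £1.91
Wool sweater £102.88: clothing & footwear, £100.00 or more → 8.25% → £8.49
Dish soap £6.02: all other tangible goods → 7% → £0.42
Ski goggles £102.60: sports equipment → 5% → £5.13
Scarf £11.95: clothing & footwear, under £100.00 → 0% → £0.00
Basketball £30.40: sports equipment → 5% → £1.52
Subtotal = £415.40; tax = £24.67; total due = £440.07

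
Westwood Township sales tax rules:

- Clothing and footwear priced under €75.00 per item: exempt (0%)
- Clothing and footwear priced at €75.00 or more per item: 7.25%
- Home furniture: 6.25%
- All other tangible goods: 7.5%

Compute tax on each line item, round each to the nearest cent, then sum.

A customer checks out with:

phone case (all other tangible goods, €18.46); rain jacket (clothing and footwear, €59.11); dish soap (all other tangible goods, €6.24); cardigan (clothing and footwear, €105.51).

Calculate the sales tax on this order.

Phone case €18.46: all other tangible goods → 7.5% → €1.38
Rain jacket €59.11: clothing and footwear, under €75.00 → 0% → €0.00
Dish soap €6.24: all other tangible goods → 7.5% → €0.47
Cardigan €105.51: clothing and footwear, €75.00 or more → 7.25% → €7.65
Total tax = €1.38 + €0.47 + €7.65 = €9.50

€9.50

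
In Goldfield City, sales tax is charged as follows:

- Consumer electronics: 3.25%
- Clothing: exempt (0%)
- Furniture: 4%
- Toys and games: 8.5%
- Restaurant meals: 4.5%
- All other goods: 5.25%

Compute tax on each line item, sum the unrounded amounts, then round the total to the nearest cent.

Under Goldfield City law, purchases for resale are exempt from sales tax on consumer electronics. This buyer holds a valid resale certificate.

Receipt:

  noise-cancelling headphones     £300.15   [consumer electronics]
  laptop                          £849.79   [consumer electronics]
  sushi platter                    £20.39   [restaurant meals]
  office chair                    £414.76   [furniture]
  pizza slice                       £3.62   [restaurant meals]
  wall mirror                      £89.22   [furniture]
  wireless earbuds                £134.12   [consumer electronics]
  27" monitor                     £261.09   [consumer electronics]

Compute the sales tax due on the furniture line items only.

£20.16

Office chair £414.76: furniture → 4% → £16.5904
Wall mirror £89.22: furniture → 4% → £3.5688
Tax on furniture: unrounded sum = £20.1592 → £20.16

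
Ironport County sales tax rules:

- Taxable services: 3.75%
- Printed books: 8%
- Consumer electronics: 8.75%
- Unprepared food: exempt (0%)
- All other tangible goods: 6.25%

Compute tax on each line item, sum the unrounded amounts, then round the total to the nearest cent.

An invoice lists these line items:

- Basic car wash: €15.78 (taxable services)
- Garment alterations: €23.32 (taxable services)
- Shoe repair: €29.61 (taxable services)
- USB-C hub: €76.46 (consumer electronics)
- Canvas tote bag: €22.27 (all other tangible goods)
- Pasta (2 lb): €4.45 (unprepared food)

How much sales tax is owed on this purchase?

€10.66

Basic car wash €15.78: taxable services → 3.75% → €0.59175
Garment alterations €23.32: taxable services → 3.75% → €0.8745
Shoe repair €29.61: taxable services → 3.75% → €1.110375
USB-C hub €76.46: consumer electronics → 8.75% → €6.69025
Canvas tote bag €22.27: all other tangible goods → 6.25% → €1.391875
Pasta (2 lb) €4.45: unprepared food → 0% → €0.00
Unrounded tax sum = €10.65875 → €10.66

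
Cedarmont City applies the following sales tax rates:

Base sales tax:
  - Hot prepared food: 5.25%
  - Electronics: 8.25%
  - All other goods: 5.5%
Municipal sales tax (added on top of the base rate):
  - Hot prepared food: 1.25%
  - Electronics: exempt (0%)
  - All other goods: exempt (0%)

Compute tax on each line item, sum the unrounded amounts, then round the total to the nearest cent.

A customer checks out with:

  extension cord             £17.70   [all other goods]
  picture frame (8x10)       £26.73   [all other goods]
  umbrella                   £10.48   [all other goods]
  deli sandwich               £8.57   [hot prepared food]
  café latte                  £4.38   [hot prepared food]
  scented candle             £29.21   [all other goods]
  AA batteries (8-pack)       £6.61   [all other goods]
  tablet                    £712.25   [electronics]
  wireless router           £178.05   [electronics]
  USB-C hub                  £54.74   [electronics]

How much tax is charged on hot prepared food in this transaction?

£0.84

Deli sandwich £8.57: hot prepared food → 5.25% + 1.25% municipal = 6.5% → £0.55705
Café latte £4.38: hot prepared food → 5.25% + 1.25% municipal = 6.5% → £0.2847
Tax on hot prepared food: unrounded sum = £0.84175 → £0.84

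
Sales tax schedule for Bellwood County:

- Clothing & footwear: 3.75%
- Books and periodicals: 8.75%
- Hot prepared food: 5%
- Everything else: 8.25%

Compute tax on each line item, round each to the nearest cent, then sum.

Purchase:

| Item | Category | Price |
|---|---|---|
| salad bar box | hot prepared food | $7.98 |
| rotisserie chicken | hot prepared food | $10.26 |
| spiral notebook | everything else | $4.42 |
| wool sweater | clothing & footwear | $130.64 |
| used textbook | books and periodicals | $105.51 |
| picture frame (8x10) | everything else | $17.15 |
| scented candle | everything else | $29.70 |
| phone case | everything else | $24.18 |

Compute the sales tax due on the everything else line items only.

$6.21

Spiral notebook $4.42: everything else → 8.25% → $0.36
Picture frame (8x10) $17.15: everything else → 8.25% → $1.41
Scented candle $29.70: everything else → 8.25% → $2.45
Phone case $24.18: everything else → 8.25% → $1.99
Tax on everything else = $0.36 + $1.41 + $2.45 + $1.99 = $6.21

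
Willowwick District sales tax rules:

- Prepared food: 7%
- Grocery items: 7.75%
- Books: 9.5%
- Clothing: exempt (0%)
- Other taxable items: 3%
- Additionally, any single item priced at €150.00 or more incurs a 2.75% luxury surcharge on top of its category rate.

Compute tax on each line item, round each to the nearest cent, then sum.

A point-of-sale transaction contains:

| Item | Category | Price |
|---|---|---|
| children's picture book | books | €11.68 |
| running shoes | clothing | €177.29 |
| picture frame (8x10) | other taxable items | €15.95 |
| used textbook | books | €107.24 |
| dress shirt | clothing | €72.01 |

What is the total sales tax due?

Children's picture book €11.68: books → 9.5% → €1.11
Running shoes €177.29: clothing → 0% + 2.75% surcharge = 2.75% → €4.88
Picture frame (8x10) €15.95: other taxable items → 3% → €0.48
Used textbook €107.24: books → 9.5% → €10.19
Dress shirt €72.01: clothing → 0% → €0.00
Total tax = €1.11 + €4.88 + €0.48 + €10.19 = €16.66

€16.66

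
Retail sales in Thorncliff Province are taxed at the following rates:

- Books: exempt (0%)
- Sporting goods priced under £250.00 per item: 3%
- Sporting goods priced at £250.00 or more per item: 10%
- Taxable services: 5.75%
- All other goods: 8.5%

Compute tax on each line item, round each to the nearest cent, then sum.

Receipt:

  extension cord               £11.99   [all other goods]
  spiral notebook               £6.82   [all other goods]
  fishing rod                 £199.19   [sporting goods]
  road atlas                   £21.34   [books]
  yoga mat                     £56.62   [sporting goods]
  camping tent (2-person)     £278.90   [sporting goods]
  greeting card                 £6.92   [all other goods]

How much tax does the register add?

Extension cord £11.99: all other goods → 8.5% → £1.02
Spiral notebook £6.82: all other goods → 8.5% → £0.58
Fishing rod £199.19: sporting goods, under £250.00 → 3% → £5.98
Road atlas £21.34: books → 0% → £0.00
Yoga mat £56.62: sporting goods, under £250.00 → 3% → £1.70
Camping tent (2-person) £278.90: sporting goods, £250.00 or more → 10% → £27.89
Greeting card £6.92: all other goods → 8.5% → £0.59
Total tax = £1.02 + £0.58 + £5.98 + £1.70 + £27.89 + £0.59 = £37.76

£37.76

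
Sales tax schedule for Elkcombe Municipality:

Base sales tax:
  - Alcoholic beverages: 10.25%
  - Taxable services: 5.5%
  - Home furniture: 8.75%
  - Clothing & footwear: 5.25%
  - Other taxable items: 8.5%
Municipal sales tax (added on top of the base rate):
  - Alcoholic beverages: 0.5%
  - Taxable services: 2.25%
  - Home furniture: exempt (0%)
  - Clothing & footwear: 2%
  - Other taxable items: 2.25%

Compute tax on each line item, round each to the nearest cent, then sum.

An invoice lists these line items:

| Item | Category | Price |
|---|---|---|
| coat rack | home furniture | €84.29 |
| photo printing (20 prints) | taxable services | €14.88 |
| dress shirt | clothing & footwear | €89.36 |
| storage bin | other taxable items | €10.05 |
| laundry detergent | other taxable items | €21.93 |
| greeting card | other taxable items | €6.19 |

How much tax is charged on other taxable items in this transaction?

Storage bin €10.05: other taxable items → 8.5% + 2.25% municipal = 10.75% → €1.08
Laundry detergent €21.93: other taxable items → 8.5% + 2.25% municipal = 10.75% → €2.36
Greeting card €6.19: other taxable items → 8.5% + 2.25% municipal = 10.75% → €0.67
Tax on other taxable items = €1.08 + €2.36 + €0.67 = €4.11

€4.11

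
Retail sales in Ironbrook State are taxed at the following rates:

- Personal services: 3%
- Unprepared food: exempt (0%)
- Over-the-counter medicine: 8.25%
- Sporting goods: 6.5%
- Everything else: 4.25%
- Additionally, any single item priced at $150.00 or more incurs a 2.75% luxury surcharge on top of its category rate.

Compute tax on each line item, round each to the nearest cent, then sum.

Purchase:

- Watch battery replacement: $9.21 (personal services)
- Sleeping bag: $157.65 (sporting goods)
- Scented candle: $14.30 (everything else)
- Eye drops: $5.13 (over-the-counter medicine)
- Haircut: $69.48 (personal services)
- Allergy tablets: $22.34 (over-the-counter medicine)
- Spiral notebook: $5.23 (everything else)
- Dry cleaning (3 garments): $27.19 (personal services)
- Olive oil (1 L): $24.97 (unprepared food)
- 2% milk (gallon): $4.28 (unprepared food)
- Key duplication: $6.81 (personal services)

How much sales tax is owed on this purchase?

Watch battery replacement $9.21: personal services → 3% → $0.28
Sleeping bag $157.65: sporting goods → 6.5% + 2.75% surcharge = 9.25% → $14.58
Scented candle $14.30: everything else → 4.25% → $0.61
Eye drops $5.13: over-the-counter medicine → 8.25% → $0.42
Haircut $69.48: personal services → 3% → $2.08
Allergy tablets $22.34: over-the-counter medicine → 8.25% → $1.84
Spiral notebook $5.23: everything else → 4.25% → $0.22
Dry cleaning (3 garments) $27.19: personal services → 3% → $0.82
Olive oil (1 L) $24.97: unprepared food → 0% → $0.00
2% milk (gallon) $4.28: unprepared food → 0% → $0.00
Key duplication $6.81: personal services → 3% → $0.20
Total tax = $0.28 + $14.58 + $0.61 + $0.42 + $2.08 + $1.84 + $0.22 + $0.82 + $0.20 = $21.05

$21.05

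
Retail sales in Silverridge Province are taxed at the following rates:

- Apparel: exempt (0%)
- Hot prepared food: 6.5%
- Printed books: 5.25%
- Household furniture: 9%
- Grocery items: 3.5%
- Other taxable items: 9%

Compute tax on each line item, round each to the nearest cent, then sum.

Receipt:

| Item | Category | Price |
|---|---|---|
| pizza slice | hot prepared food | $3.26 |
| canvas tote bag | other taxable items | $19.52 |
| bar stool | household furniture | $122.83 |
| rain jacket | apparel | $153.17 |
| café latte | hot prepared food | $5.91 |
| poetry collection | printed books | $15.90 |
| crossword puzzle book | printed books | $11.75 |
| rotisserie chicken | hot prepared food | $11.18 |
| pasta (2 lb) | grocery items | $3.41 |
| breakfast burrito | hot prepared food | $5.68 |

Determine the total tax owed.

$16.07

Pizza slice $3.26: hot prepared food → 6.5% → $0.21
Canvas tote bag $19.52: other taxable items → 9% → $1.76
Bar stool $122.83: household furniture → 9% → $11.05
Rain jacket $153.17: apparel → 0% → $0.00
Café latte $5.91: hot prepared food → 6.5% → $0.38
Poetry collection $15.90: printed books → 5.25% → $0.83
Crossword puzzle book $11.75: printed books → 5.25% → $0.62
Rotisserie chicken $11.18: hot prepared food → 6.5% → $0.73
Pasta (2 lb) $3.41: grocery items → 3.5% → $0.12
Breakfast burrito $5.68: hot prepared food → 6.5% → $0.37
Total tax = $0.21 + $1.76 + $11.05 + $0.38 + $0.83 + $0.62 + $0.73 + $0.12 + $0.37 = $16.07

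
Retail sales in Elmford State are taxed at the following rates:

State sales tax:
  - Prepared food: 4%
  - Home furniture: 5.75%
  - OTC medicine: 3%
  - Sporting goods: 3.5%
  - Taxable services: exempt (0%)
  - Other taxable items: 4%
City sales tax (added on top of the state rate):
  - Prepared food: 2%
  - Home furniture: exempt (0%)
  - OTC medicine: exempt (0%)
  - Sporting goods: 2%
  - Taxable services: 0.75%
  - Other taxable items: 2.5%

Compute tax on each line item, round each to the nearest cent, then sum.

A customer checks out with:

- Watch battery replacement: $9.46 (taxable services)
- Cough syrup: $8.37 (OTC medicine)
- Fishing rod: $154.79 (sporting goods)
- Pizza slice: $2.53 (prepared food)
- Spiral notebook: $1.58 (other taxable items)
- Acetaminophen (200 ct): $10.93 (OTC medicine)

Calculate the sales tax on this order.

Watch battery replacement $9.46: taxable services → 0% + 0.75% city = 0.75% → $0.07
Cough syrup $8.37: OTC medicine → 3% + 0% city = 3% → $0.25
Fishing rod $154.79: sporting goods → 3.5% + 2% city = 5.5% → $8.51
Pizza slice $2.53: prepared food → 4% + 2% city = 6% → $0.15
Spiral notebook $1.58: other taxable items → 4% + 2.5% city = 6.5% → $0.10
Acetaminophen (200 ct) $10.93: OTC medicine → 3% + 0% city = 3% → $0.33
Total tax = $0.07 + $0.25 + $8.51 + $0.15 + $0.10 + $0.33 = $9.41

$9.41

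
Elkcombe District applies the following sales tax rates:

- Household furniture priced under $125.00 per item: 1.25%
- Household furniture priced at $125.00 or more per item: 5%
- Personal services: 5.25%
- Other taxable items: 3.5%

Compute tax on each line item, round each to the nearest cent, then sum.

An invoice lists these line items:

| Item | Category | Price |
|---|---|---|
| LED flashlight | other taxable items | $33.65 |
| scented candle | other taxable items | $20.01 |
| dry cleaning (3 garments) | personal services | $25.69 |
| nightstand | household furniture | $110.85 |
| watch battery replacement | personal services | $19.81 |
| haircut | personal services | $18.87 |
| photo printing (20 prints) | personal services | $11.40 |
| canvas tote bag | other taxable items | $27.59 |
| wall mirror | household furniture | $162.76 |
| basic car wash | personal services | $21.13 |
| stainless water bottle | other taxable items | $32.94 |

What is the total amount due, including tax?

$503.32

LED flashlight $33.65: other taxable items → 3.5% → $1.18
Scented candle $20.01: other taxable items → 3.5% → $0.70
Dry cleaning (3 garments) $25.69: personal services → 5.25% → $1.35
Nightstand $110.85: household furniture, under $125.00 → 1.25% → $1.39
Watch battery replacement $19.81: personal services → 5.25% → $1.04
Haircut $18.87: personal services → 5.25% → $0.99
Photo printing (20 prints) $11.40: personal services → 5.25% → $0.60
Canvas tote bag $27.59: other taxable items → 3.5% → $0.97
Wall mirror $162.76: household furniture, $125.00 or more → 5% → $8.14
Basic car wash $21.13: personal services → 5.25% → $1.11
Stainless water bottle $32.94: other taxable items → 3.5% → $1.15
Subtotal = $484.70; tax = $18.62; total due = $503.32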